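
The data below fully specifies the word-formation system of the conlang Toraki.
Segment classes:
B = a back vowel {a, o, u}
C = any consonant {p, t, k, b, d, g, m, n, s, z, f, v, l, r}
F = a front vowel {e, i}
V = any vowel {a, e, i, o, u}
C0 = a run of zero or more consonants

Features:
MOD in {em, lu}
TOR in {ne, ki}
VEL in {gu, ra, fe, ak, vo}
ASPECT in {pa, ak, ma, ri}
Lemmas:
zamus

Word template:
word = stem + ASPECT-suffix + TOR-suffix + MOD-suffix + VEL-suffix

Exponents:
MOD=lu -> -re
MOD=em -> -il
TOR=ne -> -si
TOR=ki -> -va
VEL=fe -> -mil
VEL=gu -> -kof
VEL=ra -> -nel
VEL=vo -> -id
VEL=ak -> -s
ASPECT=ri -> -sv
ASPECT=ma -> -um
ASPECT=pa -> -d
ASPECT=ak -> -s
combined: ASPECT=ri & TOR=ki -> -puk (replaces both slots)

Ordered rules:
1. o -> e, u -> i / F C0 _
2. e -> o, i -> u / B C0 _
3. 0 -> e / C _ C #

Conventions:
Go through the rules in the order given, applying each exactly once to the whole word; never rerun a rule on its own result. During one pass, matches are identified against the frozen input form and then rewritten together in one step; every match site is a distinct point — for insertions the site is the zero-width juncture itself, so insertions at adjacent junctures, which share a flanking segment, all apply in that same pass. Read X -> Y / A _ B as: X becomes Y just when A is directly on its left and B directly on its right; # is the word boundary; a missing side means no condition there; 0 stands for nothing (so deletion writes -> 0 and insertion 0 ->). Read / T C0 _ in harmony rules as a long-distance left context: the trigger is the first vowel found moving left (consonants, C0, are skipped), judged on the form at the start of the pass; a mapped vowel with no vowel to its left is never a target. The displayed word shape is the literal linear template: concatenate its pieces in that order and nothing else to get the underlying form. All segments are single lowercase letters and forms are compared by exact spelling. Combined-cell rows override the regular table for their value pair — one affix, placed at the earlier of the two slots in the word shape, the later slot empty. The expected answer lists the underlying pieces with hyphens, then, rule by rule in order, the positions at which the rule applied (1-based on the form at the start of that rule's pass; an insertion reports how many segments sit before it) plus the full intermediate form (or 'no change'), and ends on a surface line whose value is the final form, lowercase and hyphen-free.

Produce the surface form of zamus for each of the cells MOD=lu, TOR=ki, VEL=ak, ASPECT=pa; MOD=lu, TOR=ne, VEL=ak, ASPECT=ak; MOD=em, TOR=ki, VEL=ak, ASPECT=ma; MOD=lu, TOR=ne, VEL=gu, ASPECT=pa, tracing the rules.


cell MOD=lu, TOR=ki, VEL=ak, ASPECT=pa:
underlying: zamus-d-va-re-s
1. o -> e, u -> i / F C0 _: no change
2. e -> o, i -> u / B C0 _: fires at position(s) 10: zamusdvaros
3. 0 -> e / C _ C #: no change
surface: zamusdvaros

cell MOD=lu, TOR=ne, VEL=ak, ASPECT=ak:
underlying: zamus-s-si-re-s
1. o -> e, u -> i / F C0 _: no change
2. e -> o, i -> u / B C0 _: fires at position(s) 8: zamusssures
3. 0 -> e / C _ C #: no change
surface: zamusssures

cell MOD=em, TOR=ki, VEL=ak, ASPECT=ma:
underlying: zamus-um-va-il-s
1. o -> e, u -> i / F C0 _: no change
2. e -> o, i -> u / B C0 _: fires at position(s) 10: zamusumvauls
3. 0 -> e / C _ C #: inserts after position(s) 11: zamusumvaules
surface: zamusumvaules

cell MOD=lu, TOR=ne, VEL=gu, ASPECT=pa:
underlying: zamus-d-si-re-kof
1. o -> e, u -> i / F C0 _: fires at position(s) 12: zamusdsirekef
2. e -> o, i -> u / B C0 _: fires at position(s) 8: zamusdsurekef
3. 0 -> e / C _ C #: no change
surface: zamusdsurekef


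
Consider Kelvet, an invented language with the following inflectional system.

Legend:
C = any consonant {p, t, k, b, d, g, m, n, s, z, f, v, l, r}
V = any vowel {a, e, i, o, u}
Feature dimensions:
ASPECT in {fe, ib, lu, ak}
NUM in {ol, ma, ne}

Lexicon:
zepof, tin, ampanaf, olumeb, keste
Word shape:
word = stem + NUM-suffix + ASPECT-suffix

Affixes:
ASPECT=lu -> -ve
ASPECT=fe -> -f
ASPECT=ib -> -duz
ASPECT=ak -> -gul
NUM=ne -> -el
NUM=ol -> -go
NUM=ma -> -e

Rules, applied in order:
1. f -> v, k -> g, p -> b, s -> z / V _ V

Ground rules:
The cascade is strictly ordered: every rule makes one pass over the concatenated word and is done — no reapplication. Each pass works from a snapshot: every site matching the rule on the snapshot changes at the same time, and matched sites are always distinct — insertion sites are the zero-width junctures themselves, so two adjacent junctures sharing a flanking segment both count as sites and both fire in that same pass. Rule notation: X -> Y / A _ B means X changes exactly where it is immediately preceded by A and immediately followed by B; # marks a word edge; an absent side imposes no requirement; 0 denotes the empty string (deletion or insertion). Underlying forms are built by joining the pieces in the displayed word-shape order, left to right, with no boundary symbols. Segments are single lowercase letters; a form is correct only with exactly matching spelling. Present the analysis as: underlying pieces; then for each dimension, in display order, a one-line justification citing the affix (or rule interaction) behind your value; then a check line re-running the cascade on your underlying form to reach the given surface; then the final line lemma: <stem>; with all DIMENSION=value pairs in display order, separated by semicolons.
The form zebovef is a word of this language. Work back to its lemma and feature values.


underlying: zepof-e-f
ASPECT=fe - signalled by the affix -f
NUM=ma - signalled by the affix -e
check: zepofef -> zebovef
lemma: zepof; ASPECT=fe; NUM=ma


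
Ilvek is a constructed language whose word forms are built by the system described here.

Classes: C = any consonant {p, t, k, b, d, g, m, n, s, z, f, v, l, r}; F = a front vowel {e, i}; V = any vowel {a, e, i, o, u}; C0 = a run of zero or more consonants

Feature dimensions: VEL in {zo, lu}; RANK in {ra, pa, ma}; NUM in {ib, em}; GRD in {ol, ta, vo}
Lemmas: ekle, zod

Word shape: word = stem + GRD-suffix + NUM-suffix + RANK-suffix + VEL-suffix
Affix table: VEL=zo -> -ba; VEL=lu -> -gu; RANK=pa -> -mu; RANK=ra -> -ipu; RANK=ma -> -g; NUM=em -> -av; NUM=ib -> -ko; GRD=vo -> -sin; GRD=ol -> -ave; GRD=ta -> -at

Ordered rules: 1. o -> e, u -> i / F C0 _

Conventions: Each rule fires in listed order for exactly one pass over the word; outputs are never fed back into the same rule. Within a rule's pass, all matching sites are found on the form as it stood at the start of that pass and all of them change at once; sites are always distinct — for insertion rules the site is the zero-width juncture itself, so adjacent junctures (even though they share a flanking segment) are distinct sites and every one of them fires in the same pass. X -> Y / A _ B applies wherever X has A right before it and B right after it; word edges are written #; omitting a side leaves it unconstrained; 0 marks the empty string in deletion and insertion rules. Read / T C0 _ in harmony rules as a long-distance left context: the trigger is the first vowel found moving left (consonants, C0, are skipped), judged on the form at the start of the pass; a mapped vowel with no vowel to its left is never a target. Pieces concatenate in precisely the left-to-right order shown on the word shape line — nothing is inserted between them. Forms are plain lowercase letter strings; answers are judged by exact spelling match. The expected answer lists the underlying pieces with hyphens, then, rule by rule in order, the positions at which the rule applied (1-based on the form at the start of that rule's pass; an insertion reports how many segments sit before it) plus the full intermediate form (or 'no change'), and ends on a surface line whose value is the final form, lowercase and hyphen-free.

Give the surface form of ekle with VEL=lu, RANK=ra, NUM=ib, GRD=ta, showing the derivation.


underlying: ekle-at-ko-ipu-gu
1. o -> e, u -> i / F C0 _: fires at position(s) 11: ekleatkoipigu
surface: ekleatkoipigu


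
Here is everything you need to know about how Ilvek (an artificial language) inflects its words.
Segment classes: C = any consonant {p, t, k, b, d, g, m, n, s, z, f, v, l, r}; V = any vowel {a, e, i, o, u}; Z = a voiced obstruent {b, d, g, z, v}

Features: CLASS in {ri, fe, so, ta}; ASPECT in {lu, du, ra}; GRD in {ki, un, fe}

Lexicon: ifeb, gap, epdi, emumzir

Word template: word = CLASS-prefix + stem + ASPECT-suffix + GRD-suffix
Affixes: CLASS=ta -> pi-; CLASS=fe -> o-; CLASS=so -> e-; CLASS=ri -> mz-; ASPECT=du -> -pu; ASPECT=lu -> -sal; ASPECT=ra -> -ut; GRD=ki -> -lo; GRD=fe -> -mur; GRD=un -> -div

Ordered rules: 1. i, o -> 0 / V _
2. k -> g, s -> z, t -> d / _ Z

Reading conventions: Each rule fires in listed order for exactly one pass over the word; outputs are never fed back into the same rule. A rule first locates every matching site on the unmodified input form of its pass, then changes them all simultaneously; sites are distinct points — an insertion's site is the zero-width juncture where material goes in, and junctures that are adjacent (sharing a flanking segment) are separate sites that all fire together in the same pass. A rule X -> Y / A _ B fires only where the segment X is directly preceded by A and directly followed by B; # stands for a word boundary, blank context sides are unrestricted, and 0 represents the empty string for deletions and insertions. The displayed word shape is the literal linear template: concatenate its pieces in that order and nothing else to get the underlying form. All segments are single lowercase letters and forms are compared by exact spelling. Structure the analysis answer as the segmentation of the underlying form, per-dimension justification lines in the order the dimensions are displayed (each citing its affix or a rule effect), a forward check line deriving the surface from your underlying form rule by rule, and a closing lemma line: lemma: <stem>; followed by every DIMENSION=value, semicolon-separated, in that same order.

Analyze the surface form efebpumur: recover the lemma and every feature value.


underlying: e-ifeb-pu-mur
CLASS=so - signalled by the affix e-
ASPECT=du - signalled by the affix -pu
GRD=fe - signalled by the affix -mur
check: eifebpumur -> efebpumur -> efebpumur
lemma: ifeb; CLASS=so; ASPECT=du; GRD=fe


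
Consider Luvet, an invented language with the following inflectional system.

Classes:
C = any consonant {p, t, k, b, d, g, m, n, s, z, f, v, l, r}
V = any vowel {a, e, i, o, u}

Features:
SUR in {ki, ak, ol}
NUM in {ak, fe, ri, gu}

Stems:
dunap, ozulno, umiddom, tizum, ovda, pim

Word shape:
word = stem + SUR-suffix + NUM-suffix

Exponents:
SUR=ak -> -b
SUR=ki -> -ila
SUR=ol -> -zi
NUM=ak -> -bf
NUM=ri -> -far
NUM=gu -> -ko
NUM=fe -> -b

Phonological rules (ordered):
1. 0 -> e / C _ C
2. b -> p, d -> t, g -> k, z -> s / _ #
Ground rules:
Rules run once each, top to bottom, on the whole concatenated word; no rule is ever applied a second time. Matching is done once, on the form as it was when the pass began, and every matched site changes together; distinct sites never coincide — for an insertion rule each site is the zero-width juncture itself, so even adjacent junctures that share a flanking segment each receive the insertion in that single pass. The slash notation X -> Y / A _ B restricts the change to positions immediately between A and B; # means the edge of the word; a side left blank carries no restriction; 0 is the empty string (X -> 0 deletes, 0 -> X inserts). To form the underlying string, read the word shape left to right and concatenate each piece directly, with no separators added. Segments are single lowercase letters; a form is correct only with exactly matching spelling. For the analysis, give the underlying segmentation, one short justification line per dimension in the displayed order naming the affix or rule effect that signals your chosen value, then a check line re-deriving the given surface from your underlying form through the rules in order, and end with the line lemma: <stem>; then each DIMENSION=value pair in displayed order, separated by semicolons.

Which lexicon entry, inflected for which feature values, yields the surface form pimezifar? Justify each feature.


underlying: pim-zi-far
SUR=ol - signalled by the affix -zi
NUM=ri - signalled by the affix -far
check: pimzifar -> pimezifar -> pimezifar
lemma: pim; SUR=ol; NUM=ri


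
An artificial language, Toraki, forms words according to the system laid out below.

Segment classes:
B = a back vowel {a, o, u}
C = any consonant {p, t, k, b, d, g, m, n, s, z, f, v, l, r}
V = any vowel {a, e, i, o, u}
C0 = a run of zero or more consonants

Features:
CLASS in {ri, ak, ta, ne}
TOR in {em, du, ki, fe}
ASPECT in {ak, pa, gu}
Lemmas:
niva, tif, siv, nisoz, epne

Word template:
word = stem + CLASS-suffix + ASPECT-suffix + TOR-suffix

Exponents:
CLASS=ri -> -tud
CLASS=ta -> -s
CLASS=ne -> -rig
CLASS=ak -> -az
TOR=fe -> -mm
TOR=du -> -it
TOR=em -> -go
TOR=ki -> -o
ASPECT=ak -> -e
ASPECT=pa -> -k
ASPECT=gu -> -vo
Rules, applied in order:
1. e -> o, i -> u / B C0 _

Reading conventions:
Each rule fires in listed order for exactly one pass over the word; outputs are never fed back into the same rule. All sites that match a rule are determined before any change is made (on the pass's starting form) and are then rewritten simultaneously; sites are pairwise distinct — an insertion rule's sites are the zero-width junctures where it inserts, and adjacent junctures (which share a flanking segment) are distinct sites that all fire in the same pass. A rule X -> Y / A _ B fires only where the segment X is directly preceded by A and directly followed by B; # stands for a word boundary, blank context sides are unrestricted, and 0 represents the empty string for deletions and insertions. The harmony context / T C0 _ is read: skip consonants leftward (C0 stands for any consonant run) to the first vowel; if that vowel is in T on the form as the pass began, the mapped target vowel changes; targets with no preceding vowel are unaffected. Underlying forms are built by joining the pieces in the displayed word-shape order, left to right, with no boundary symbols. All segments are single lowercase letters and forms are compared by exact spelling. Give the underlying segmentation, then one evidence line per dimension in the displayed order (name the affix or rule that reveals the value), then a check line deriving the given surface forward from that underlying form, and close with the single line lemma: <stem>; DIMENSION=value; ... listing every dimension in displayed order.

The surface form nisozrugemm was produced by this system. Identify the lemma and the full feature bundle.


underlying: nisoz-rig-e-mm
CLASS=ne - signalled by the affix -rig
TOR=fe - signalled by the affix -mm
ASPECT=ak - signalled by the affix -e
check: nisozrigemm -> nisozrugemm
lemma: nisoz; CLASS=ne; TOR=fe; ASPECT=ak


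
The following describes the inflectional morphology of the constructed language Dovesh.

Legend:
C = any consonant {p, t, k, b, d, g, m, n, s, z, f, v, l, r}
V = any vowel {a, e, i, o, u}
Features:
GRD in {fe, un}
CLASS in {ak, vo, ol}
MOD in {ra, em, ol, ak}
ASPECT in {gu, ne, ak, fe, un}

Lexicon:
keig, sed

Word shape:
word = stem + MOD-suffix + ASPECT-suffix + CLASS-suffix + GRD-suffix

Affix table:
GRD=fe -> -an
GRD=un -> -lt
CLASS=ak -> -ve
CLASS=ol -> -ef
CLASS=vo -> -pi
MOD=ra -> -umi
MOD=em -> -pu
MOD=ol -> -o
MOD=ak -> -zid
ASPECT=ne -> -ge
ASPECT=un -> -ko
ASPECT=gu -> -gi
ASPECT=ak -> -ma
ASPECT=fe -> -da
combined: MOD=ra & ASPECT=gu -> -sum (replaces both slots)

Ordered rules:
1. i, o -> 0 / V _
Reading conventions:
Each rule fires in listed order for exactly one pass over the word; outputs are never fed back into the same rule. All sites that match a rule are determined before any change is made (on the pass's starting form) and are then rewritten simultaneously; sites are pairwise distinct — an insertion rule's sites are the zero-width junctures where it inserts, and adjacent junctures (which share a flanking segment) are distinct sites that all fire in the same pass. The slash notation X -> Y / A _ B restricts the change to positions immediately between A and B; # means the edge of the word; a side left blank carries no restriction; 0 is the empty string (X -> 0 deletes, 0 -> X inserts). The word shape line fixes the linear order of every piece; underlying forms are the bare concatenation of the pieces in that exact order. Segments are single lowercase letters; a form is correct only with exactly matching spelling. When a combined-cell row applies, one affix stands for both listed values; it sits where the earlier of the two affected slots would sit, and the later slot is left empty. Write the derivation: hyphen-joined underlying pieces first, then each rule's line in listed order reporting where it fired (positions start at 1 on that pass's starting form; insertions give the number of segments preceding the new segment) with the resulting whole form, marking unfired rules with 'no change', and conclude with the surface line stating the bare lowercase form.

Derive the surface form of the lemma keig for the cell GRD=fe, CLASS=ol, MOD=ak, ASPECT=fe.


underlying: keig-zid-da-ef-an
1. i, o -> 0 / V _: fires at position(s) 3: kegziddaefan
surface: kegziddaefan


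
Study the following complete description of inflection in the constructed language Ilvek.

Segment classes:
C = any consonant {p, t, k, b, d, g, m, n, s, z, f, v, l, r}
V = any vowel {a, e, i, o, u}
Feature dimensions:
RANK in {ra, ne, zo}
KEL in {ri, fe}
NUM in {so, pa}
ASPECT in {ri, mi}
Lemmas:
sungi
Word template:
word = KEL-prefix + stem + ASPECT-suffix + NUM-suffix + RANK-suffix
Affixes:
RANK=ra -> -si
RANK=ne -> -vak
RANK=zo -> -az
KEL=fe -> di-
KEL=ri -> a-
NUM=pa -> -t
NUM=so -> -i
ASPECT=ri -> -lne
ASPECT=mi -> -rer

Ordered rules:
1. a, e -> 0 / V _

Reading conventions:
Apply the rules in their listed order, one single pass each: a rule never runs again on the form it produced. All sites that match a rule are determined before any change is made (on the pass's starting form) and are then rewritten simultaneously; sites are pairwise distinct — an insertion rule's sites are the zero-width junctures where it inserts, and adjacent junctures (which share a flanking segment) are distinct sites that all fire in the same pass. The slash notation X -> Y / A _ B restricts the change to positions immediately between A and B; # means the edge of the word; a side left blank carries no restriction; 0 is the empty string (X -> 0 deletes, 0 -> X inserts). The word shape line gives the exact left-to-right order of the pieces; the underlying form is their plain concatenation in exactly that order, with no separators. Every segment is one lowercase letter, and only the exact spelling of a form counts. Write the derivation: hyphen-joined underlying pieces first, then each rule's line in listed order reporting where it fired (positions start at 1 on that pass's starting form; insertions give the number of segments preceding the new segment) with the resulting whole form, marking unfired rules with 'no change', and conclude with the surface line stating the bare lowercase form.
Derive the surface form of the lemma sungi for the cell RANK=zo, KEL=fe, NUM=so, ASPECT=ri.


underlying: di-sungi-lne-i-az
1. a, e -> 0 / V _: fires at position(s) 12: disungilneiz
surface: disungilneiz


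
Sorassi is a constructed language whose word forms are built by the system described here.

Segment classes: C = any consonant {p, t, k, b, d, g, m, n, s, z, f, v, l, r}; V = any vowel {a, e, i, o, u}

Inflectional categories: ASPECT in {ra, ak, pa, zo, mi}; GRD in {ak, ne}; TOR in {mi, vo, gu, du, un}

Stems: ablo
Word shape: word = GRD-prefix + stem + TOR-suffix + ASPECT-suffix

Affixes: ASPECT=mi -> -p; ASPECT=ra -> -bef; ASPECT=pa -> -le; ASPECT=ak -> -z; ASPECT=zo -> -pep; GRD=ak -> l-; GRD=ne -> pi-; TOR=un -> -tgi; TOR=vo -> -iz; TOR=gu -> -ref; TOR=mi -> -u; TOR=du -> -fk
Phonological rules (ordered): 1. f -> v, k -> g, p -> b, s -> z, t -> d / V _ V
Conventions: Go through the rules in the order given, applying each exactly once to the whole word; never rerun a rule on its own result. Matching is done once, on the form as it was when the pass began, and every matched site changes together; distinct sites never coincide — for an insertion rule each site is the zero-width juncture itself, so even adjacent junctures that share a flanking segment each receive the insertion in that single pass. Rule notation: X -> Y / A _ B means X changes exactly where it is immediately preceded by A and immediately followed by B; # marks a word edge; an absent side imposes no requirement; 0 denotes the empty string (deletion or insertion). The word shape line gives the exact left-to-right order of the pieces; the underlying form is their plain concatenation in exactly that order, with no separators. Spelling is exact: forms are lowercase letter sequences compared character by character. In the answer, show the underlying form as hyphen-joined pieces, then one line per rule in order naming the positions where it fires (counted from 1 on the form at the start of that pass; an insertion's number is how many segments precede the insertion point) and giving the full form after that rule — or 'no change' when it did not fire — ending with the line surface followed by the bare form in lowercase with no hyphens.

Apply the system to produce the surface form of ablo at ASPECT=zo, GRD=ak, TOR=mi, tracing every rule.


underlying: l-ablo-u-pep
1. f -> v, k -> g, p -> b, s -> z, t -> d / V _ V: fires at position(s) 7: labloubep
surface: labloubep


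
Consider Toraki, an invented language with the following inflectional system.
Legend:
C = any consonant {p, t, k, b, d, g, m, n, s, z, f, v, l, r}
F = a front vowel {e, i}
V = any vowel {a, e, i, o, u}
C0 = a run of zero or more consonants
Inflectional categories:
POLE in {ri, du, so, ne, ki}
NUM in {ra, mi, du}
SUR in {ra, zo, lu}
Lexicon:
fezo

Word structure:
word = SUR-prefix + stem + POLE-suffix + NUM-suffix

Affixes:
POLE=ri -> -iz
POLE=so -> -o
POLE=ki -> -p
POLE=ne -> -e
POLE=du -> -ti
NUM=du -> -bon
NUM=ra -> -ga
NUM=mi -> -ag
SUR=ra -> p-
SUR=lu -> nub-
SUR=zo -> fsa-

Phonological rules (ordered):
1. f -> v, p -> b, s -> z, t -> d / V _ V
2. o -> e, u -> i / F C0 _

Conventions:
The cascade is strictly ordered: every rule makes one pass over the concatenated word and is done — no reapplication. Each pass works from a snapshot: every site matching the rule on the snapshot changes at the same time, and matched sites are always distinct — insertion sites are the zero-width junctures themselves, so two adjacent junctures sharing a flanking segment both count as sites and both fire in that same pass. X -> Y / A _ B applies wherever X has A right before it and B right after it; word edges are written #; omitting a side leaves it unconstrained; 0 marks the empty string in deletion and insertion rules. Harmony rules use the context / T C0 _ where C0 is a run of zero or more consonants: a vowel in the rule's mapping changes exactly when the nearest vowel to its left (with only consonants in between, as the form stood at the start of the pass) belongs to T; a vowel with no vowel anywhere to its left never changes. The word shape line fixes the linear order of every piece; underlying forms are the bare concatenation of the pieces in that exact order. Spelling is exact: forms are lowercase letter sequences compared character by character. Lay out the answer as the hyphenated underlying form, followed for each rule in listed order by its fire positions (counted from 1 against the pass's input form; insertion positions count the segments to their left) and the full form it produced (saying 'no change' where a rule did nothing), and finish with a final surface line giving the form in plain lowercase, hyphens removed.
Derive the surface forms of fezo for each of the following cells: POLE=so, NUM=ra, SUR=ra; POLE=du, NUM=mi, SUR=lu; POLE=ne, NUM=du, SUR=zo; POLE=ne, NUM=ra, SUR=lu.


cell POLE=so, NUM=ra, SUR=ra:
underlying: p-fezo-o-ga
1. f -> v, p -> b, s -> z, t -> d / V _ V: no change
2. o -> e, u -> i / F C0 _: fires at position(s) 5: pfezeoga
surface: pfezeoga

cell POLE=du, NUM=mi, SUR=lu:
underlying: nub-fezo-ti-ag
1. f -> v, p -> b, s -> z, t -> d / V _ V: fires at position(s) 8: nubfezodiag
2. o -> e, u -> i / F C0 _: fires at position(s) 7: nubfezediag
surface: nubfezediag

cell POLE=ne, NUM=du, SUR=zo:
underlying: fsa-fezo-e-bon
1. f -> v, p -> b, s -> z, t -> d / V _ V: fires at position(s) 4: fsavezoebon
2. o -> e, u -> i / F C0 _: fires at position(s) 7, 10: fsavezeeben
surface: fsavezeeben

cell POLE=ne, NUM=ra, SUR=lu:
underlying: nub-fezo-e-ga
1. f -> v, p -> b, s -> z, t -> d / V _ V: no change
2. o -> e, u -> i / F C0 _: fires at position(s) 7: nubfezeega
surface: nubfezeega


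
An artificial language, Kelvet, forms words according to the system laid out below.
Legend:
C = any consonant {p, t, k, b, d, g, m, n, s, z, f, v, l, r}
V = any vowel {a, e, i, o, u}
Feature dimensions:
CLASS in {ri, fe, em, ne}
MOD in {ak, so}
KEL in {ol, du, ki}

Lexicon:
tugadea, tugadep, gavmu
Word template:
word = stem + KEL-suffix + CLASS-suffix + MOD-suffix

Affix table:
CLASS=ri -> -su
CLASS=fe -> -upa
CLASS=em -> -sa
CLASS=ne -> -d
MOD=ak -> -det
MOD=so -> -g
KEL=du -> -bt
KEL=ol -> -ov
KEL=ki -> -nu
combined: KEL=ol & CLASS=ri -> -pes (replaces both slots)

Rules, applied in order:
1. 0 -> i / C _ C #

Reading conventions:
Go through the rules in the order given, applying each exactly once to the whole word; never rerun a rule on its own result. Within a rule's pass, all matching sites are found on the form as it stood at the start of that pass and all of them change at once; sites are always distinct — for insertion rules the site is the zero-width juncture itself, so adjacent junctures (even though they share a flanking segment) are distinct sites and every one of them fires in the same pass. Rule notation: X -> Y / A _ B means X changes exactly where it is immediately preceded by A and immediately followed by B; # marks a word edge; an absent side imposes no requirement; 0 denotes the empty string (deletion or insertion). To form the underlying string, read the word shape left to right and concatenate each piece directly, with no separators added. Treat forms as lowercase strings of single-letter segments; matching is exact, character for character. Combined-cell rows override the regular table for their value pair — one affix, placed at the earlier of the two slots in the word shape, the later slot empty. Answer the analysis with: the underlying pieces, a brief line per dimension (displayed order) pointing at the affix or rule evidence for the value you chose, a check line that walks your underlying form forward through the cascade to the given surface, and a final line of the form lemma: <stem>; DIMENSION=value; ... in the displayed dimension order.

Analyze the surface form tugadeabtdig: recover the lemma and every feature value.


underlying: tugadea-bt-d-g
CLASS=ne - signalled by the affix -d
MOD=so - signalled by the affix -g
KEL=du - signalled by the affix -bt
check: tugadeabtdg -> tugadeabtdig
lemma: tugadea; CLASS=ne; MOD=so; KEL=du


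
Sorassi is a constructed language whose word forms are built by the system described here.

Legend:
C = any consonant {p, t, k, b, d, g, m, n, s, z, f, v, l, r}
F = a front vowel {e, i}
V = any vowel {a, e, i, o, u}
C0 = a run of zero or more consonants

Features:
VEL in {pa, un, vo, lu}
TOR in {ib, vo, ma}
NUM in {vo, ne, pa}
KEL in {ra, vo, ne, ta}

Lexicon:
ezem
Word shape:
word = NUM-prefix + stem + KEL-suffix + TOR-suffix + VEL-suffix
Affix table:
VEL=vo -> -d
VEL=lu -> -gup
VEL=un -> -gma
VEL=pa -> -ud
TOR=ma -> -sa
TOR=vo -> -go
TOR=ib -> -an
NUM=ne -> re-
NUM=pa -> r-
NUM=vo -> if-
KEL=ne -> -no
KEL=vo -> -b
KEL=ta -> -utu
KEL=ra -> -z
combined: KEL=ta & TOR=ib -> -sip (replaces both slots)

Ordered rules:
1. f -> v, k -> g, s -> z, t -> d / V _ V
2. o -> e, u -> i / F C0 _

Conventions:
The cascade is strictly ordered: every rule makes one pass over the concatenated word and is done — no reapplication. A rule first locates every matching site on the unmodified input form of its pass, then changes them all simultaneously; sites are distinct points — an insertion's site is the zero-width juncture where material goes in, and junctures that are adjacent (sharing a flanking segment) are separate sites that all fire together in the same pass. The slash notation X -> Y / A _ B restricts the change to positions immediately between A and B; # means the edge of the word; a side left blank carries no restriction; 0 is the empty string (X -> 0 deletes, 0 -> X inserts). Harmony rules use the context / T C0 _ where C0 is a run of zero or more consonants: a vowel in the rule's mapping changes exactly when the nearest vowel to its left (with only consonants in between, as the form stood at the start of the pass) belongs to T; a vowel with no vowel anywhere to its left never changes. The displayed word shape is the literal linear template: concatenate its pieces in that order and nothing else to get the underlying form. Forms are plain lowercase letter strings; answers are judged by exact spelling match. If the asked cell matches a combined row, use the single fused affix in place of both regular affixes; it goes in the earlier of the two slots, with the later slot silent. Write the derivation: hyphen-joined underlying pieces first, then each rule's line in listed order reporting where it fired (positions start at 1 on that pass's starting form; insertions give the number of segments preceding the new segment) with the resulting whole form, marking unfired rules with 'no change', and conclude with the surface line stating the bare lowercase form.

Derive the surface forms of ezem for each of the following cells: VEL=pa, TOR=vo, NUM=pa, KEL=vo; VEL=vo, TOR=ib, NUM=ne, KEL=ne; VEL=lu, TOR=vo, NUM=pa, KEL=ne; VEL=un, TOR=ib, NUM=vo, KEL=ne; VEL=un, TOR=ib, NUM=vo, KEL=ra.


cell VEL=pa, TOR=vo, NUM=pa, KEL=vo:
underlying: r-ezem-b-go-ud
1. f -> v, k -> g, s -> z, t -> d / V _ V: no change
2. o -> e, u -> i / F C0 _: fires at position(s) 8: rezembgeud
surface: rezembgeud

cell VEL=vo, TOR=ib, NUM=ne, KEL=ne:
underlying: re-ezem-no-an-d
1. f -> v, k -> g, s -> z, t -> d / V _ V: no change
2. o -> e, u -> i / F C0 _: fires at position(s) 8: reezemneand
surface: reezemneand

cell VEL=lu, TOR=vo, NUM=pa, KEL=ne:
underlying: r-ezem-no-go-gup
1. f -> v, k -> g, s -> z, t -> d / V _ V: no change
2. o -> e, u -> i / F C0 _: fires at position(s) 7: rezemnegogup
surface: rezemnegogup

cell VEL=un, TOR=ib, NUM=vo, KEL=ne:
underlying: if-ezem-no-an-gma
1. f -> v, k -> g, s -> z, t -> d / V _ V: fires at position(s) 2: ivezemnoangma
2. o -> e, u -> i / F C0 _: fires at position(s) 8: ivezemneangma
surface: ivezemneangma

cell VEL=un, TOR=ib, NUM=vo, KEL=ra:
underlying: if-ezem-z-an-gma
1. f -> v, k -> g, s -> z, t -> d / V _ V: fires at position(s) 2: ivezemzangma
2. o -> e, u -> i / F C0 _: no change
surface: ivezemzangma


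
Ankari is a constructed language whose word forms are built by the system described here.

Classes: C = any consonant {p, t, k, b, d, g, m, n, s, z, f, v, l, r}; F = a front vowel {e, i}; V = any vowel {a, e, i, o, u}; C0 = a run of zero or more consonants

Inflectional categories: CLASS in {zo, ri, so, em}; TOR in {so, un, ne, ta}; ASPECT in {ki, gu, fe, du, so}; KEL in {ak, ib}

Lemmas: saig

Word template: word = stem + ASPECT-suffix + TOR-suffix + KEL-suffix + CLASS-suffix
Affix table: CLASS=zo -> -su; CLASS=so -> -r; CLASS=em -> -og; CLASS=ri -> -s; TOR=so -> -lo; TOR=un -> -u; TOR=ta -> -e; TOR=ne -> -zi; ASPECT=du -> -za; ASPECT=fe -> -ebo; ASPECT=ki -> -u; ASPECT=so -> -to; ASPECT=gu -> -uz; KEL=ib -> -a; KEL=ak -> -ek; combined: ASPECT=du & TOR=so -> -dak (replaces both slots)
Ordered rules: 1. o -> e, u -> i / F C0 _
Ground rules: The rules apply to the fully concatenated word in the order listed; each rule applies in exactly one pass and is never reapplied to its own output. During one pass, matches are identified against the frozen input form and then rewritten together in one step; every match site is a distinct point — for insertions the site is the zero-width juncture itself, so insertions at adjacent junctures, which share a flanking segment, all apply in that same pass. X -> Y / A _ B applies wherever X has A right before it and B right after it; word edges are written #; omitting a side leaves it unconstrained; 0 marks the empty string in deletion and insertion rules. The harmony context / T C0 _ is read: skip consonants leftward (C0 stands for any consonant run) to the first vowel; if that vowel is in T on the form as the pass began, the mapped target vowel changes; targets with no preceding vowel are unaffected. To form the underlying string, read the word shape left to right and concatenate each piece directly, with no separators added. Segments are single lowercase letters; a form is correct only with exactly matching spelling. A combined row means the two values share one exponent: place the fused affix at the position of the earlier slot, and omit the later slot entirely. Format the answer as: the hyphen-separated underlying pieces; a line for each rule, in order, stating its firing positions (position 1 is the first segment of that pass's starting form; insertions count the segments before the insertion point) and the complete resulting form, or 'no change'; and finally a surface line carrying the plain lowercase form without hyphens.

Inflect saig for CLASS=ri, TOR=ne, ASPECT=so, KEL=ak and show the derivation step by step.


underlying: saig-to-zi-ek-s
1. o -> e, u -> i / F C0 _: fires at position(s) 6: saigtezieks
surface: saigtezieks


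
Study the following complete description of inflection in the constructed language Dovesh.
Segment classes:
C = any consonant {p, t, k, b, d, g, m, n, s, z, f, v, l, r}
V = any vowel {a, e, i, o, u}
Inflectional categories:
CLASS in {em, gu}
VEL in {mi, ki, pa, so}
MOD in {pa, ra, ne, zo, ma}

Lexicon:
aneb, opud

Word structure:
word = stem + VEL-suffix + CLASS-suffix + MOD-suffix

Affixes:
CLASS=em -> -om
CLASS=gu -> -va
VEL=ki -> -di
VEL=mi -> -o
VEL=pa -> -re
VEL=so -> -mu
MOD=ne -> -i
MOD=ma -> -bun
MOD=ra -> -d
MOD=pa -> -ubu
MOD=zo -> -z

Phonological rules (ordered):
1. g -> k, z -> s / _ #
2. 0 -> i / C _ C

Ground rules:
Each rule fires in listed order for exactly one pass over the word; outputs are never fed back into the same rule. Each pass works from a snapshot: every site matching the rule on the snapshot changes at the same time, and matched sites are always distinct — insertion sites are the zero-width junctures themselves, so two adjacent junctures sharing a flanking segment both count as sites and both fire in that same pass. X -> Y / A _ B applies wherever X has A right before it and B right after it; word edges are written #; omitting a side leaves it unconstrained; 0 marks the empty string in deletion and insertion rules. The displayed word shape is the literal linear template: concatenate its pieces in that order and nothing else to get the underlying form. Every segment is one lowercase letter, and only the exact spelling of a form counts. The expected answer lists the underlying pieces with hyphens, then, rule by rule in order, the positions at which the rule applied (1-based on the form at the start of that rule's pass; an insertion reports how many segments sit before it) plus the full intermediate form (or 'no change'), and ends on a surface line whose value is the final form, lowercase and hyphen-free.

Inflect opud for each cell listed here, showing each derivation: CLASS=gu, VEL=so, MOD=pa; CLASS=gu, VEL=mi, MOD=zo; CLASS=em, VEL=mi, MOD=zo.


cell CLASS=gu, VEL=so, MOD=pa:
underlying: opud-mu-va-ubu
1. g -> k, z -> s / _ #: no change
2. 0 -> i / C _ C: inserts after position(s) 4: opudimuvaubu
surface: opudimuvaubu

cell CLASS=gu, VEL=mi, MOD=zo:
underlying: opud-o-va-z
1. g -> k, z -> s / _ #: fires at position(s) 8: opudovas
2. 0 -> i / C _ C: no change
surface: opudovas

cell CLASS=em, VEL=mi, MOD=zo:
underlying: opud-o-om-z
1. g -> k, z -> s / _ #: fires at position(s) 8: opudooms
2. 0 -> i / C _ C: inserts after position(s) 7: opudoomis
surface: opudoomis


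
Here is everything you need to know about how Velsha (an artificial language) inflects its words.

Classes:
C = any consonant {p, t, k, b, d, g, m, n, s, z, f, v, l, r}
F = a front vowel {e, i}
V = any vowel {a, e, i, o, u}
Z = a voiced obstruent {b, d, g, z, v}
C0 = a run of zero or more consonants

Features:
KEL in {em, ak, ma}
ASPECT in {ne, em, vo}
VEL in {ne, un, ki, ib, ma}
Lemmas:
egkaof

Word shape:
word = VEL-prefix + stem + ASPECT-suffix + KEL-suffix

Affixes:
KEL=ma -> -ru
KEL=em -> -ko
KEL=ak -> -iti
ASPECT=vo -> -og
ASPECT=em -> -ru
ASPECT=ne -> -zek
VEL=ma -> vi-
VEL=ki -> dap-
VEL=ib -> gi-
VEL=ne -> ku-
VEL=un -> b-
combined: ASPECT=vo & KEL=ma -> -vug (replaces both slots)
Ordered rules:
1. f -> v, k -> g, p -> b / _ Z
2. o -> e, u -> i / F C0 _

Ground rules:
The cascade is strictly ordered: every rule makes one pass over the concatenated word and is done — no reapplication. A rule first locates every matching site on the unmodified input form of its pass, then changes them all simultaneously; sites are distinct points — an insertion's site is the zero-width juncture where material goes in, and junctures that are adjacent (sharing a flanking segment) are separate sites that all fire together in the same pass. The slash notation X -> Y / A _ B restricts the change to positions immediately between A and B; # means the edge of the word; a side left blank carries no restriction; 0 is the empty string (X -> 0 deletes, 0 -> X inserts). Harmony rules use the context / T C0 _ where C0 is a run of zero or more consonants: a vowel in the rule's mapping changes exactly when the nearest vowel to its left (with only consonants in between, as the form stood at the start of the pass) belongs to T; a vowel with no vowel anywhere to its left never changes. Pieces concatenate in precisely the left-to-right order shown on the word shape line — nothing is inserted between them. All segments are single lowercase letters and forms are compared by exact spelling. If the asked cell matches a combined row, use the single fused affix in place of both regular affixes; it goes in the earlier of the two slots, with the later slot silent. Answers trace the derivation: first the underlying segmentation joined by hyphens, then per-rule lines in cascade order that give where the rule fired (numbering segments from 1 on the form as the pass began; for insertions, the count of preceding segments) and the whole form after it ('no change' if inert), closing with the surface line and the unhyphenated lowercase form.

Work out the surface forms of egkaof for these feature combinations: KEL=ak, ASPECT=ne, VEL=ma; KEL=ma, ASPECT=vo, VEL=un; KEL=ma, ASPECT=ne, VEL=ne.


cell KEL=ak, ASPECT=ne, VEL=ma:
underlying: vi-egkaof-zek-iti
1. f -> v, k -> g, p -> b / _ Z: fires at position(s) 8: viegkaovzekiti
2. o -> e, u -> i / F C0 _: no change
surface: viegkaovzekiti

cell KEL=ma, ASPECT=vo, VEL=un:
underlying: b-egkaof-vug
1. f -> v, k -> g, p -> b / _ Z: fires at position(s) 7: begkaovvug
2. o -> e, u -> i / F C0 _: no change
surface: begkaovvug

cell KEL=ma, ASPECT=ne, VEL=ne:
underlying: ku-egkaof-zek-ru
1. f -> v, k -> g, p -> b / _ Z: fires at position(s) 8: kuegkaovzekru
2. o -> e, u -> i / F C0 _: fires at position(s) 13: kuegkaovzekri
surface: kuegkaovzekri


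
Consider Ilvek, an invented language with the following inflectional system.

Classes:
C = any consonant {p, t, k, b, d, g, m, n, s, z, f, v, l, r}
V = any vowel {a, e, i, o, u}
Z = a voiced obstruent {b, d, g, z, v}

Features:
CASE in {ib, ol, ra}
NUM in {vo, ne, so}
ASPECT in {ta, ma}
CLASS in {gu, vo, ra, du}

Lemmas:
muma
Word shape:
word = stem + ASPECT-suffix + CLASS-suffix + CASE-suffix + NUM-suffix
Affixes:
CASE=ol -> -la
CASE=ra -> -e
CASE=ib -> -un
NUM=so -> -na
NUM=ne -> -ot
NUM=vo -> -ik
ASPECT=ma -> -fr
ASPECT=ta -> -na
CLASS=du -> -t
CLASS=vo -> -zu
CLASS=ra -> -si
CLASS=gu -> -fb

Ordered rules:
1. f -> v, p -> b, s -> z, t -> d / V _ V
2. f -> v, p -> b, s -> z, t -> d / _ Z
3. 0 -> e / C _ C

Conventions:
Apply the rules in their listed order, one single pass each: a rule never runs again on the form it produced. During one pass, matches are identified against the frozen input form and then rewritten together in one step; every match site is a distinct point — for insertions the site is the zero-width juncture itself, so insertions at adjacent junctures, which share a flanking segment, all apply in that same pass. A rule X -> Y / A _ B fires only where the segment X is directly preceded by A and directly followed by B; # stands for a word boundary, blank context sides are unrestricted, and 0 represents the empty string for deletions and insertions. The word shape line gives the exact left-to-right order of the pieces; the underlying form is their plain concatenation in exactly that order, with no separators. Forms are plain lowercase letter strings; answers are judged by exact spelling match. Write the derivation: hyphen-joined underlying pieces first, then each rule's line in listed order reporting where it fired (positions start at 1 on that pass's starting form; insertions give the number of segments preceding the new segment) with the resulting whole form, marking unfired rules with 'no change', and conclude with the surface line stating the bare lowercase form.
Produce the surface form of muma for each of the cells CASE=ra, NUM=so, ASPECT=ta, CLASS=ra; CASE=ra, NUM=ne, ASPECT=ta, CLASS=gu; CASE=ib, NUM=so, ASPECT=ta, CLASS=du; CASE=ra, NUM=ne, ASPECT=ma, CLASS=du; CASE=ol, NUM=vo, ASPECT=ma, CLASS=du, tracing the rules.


cell CASE=ra, NUM=so, ASPECT=ta, CLASS=ra:
underlying: muma-na-si-e-na
1. f -> v, p -> b, s -> z, t -> d / V _ V: fires at position(s) 7: mumanaziena
2. f -> v, p -> b, s -> z, t -> d / _ Z: no change
3. 0 -> e / C _ C: no change
surface: mumanaziena

cell CASE=ra, NUM=ne, ASPECT=ta, CLASS=gu:
underlying: muma-na-fb-e-ot
1. f -> v, p -> b, s -> z, t -> d / V _ V: no change
2. f -> v, p -> b, s -> z, t -> d / _ Z: fires at position(s) 7: mumanavbeot
3. 0 -> e / C _ C: inserts after position(s) 7: mumanavebeot
surface: mumanavebeot

cell CASE=ib, NUM=so, ASPECT=ta, CLASS=du:
underlying: muma-na-t-un-na
1. f -> v, p -> b, s -> z, t -> d / V _ V: fires at position(s) 7: mumanadunna
2. f -> v, p -> b, s -> z, t -> d / _ Z: no change
3. 0 -> e / C _ C: inserts after position(s) 9: mumanadunena
surface: mumanadunena

cell CASE=ra, NUM=ne, ASPECT=ma, CLASS=du:
underlying: muma-fr-t-e-ot
1. f -> v, p -> b, s -> z, t -> d / V _ V: no change
2. f -> v, p -> b, s -> z, t -> d / _ Z: no change
3. 0 -> e / C _ C: inserts after position(s) 5, 6: mumafereteot
surface: mumafereteot

cell CASE=ol, NUM=vo, ASPECT=ma, CLASS=du:
underlying: muma-fr-t-la-ik
1. f -> v, p -> b, s -> z, t -> d / V _ V: no change
2. f -> v, p -> b, s -> z, t -> d / _ Z: no change
3. 0 -> e / C _ C: inserts after position(s) 5, 6, 7: mumaferetelaik
surface: mumaferetelaik
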